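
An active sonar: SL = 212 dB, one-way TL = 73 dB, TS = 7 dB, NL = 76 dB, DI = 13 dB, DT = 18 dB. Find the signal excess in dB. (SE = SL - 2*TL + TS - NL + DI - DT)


-8 dB


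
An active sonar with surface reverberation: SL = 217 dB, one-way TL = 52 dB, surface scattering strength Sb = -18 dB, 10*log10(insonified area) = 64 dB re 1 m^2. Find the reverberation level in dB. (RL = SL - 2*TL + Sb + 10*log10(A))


RL = SL - 2*TL + Sb + 10*log10(A) = 217 - 2*52 + (-18) + 64 = 159

159 dB


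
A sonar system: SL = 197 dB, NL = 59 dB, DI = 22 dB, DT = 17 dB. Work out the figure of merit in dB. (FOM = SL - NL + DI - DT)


FOM = SL - NL + DI - DT = 197 - 59 + 22 - 17 = 143

143 dB


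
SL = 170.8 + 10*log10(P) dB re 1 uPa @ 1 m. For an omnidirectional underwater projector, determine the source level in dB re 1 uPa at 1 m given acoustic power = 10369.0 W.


210.96 dB


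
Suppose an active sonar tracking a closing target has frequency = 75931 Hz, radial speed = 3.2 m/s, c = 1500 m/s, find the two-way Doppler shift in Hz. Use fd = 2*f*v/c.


323.97 Hz


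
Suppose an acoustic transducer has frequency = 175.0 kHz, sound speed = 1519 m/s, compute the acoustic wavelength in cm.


0.87 cm


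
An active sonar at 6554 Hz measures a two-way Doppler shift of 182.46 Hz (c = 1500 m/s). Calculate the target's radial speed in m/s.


20.88 m/s


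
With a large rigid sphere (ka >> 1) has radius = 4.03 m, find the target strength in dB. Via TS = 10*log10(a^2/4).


TS = 10*log10(4.03^2 / 4) = 10*log10(4.060225) = 6.09

6.09 dB


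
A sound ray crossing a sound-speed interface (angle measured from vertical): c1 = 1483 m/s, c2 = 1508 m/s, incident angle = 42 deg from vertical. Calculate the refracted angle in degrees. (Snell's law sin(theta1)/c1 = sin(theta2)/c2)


sin(theta2) = (c2/c1)*sin(theta1) = (1508/1483)*sin(42 deg) = 0.68041
theta2 = arcsin(0.68041) = 42.88

42.88 deg


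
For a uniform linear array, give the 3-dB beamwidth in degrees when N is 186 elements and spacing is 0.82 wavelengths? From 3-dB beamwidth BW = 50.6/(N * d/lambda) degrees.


0.33 deg


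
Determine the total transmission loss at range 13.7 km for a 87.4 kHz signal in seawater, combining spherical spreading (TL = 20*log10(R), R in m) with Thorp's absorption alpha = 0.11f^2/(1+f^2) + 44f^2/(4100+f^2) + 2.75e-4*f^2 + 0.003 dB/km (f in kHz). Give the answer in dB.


505.32 dB


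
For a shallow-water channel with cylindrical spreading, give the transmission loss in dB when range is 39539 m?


TL = 10*log10(39539) = 45.97

45.97 dB


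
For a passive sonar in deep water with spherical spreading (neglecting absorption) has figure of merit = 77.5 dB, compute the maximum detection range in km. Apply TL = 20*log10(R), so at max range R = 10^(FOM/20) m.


7.5 km


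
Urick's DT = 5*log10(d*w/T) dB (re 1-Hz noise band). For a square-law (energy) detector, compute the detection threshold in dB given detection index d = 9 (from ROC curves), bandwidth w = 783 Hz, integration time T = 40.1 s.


DT = 5*log10(d*w/T) = 5*log10(9 * 783 / 40.1) = 5*log10(175.74) = 11.22

11.22 dB


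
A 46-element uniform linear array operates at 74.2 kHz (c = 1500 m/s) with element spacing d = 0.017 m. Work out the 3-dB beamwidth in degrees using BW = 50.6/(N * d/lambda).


Step 1: lambda = 1500/74200 = 0.02022 m
Step 2: d/lambda = 0.017/0.02022 = 0.8408
Step 3: BW = 50.6/(N * d/lambda) = 50.6/(46 * 0.8408) = 1.31

1.31 deg


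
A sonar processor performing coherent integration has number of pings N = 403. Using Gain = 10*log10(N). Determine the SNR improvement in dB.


26.05 dB


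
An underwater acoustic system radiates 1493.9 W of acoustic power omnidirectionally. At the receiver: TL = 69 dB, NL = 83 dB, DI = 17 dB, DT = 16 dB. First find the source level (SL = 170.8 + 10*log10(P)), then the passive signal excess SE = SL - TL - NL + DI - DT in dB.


Step 1: SL = 170.8 + 10*log10(1493.9) = 202.54 dB
Step 2: SE = SL - TL - NL + DI - DT = 202.54 - 69 - 83 + 17 - 16 = 51.54

51.54 dB


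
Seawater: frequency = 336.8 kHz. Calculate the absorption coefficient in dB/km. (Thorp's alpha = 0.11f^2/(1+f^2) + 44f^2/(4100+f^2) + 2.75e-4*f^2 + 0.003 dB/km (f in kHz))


f^2 = 113434.24
alpha = 0.11*113434.24/(1+113434.24) + 44*113434.24/(4100+113434.24) + 2.75e-4*113434.24 + 0.003 = 73.773

73.773 dB/km


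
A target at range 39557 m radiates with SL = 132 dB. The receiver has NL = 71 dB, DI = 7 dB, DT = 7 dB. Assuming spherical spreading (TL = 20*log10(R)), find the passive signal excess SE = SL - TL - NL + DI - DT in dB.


Step 1: TL = 20*log10(39557) = 91.94 dB
Step 2: SE = 132 - 91.94 - 71 + 7 - 7 = -30.94

-30.94 dB


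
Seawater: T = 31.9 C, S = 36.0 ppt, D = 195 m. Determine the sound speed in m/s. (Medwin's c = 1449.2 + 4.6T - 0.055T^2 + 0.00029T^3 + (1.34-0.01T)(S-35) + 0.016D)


1553.53 m/s


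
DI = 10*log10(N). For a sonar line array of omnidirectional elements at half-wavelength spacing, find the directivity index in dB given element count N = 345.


DI = 10*log10(345) = 25.38

25.38 dB


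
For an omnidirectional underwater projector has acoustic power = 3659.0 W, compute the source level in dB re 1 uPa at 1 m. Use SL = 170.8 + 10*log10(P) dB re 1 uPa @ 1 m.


SL = 170.8 + 10*log10(3659.0) = 170.8 + 35.63 = 206.43

206.43 dB


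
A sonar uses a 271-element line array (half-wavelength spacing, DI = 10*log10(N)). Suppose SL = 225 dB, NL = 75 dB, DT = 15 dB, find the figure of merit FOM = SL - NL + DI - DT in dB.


159.33 dB


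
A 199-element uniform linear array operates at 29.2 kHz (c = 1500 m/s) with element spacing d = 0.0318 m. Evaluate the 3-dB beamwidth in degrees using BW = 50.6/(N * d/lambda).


0.41 deg


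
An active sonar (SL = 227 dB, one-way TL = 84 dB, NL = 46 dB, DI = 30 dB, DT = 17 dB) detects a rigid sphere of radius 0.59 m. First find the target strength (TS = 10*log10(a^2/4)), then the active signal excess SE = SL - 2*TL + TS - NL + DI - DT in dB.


Step 1: TS = 10*log10(0.59^2/4) = -10.6 dB
Step 2: SE = SL - 2*TL + TS - NL + DI - DT = 227 - 2*84 + (-10.6) - 46 + 30 - 17 = 15.4

15.4 dB


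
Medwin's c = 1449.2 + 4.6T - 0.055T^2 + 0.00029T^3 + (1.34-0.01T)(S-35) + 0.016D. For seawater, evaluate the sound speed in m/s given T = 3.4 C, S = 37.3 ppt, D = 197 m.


1470.37 m/s


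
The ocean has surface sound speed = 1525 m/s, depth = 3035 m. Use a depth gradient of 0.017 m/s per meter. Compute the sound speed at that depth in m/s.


c = 1525 + 0.017 * 3035 = 1576.595

1576.595 m/s


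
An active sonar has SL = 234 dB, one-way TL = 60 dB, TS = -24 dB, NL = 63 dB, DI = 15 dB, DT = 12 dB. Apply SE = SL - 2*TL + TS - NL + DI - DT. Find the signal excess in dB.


SE = SL - 2*TL + TS - NL + DI - DT = 234 - 2*60 + (-24) - 63 + 15 - 12 = 30

30 dB


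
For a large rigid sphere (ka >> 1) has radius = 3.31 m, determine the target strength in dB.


4.38 dB


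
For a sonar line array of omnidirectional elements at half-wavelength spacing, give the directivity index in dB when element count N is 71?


DI = 10*log10(71) = 18.51

18.51 dB


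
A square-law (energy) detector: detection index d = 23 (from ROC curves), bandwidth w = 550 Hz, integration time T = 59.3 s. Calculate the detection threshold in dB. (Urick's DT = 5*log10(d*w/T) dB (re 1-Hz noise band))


DT = 5*log10(d*w/T) = 5*log10(23 * 550 / 59.3) = 5*log10(213.32) = 11.65

11.65 dB


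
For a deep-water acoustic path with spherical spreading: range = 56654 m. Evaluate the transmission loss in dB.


TL = 20*log10(56654) = 95.06

95.06 dB


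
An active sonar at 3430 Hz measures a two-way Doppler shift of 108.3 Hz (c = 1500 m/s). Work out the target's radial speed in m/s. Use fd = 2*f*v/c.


From fd = 2*f*v/c, v = c*fd/(2*f) = 1500 * 108.3 / (2*3430) = 23.68

23.68 m/s


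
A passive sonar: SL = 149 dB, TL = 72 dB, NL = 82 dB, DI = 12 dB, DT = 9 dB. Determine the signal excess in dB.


-2 dB


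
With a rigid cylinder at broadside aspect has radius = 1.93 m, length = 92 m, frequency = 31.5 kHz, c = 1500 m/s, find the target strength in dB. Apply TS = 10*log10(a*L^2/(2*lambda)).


lambda = 1500/31500 = 0.04762 m
TS = 10*log10(1.93*92^2/(2*0.04762)) = 52.34

52.34 dB


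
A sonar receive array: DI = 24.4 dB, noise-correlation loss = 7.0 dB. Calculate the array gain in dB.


17.4 dB


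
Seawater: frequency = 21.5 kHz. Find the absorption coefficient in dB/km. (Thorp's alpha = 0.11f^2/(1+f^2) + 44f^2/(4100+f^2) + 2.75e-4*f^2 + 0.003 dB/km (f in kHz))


f^2 = 462.25
alpha = 0.11*462.25/(1+462.25) + 44*462.25/(4100+462.25) + 2.75e-4*462.25 + 0.003 = 4.698

4.698 dB/km


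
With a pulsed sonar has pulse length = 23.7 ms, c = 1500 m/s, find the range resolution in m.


dR = c*tau/2 = 1500 * 23.7e-3 / 2 = 17.775

17.775 m


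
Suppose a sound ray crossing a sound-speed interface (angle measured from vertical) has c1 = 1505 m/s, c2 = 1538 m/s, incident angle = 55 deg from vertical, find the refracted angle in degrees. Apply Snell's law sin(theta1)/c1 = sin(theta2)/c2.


sin(theta2) = (c2/c1)*sin(theta1) = (1538/1505)*sin(55 deg) = 0.83711
theta2 = arcsin(0.83711) = 56.84

56.84 deg


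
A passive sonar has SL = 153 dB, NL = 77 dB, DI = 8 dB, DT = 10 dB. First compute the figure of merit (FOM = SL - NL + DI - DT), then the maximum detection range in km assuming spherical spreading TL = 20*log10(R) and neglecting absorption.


Step 1: FOM = SL - NL + DI - DT = 153 - 77 + 8 - 10 = 74 dB
Step 2: at max range FOM = TL = 20*log10(R), so R = 10^(74/20) = 5011.87 m = 5.01 km

5.01 km


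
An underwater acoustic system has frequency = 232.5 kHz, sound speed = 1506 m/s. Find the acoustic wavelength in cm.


0.65 cm


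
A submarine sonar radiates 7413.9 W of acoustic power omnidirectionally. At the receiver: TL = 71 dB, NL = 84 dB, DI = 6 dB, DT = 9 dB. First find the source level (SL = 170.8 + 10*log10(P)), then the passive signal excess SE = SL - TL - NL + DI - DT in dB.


Step 1: SL = 170.8 + 10*log10(7413.9) = 209.5 dB
Step 2: SE = SL - TL - NL + DI - DT = 209.5 - 71 - 84 + 6 - 9 = 51.5

51.5 dB


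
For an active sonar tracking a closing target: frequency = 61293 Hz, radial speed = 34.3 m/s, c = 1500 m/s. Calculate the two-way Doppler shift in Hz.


fd = 2*f*v/c = 2 * 61293 * 34.3 / 1500 = 2803.13

2803.13 Hz


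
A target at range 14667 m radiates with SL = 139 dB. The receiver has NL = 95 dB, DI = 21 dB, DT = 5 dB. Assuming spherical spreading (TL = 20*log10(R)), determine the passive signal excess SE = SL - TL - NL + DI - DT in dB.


Step 1: TL = 20*log10(14667) = 83.33 dB
Step 2: SE = 139 - 83.33 - 95 + 21 - 5 = -23.33

-23.33 dB


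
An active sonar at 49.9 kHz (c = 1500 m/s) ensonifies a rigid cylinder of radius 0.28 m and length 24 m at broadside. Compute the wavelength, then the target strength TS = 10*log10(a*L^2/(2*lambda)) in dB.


Step 1: lambda = c/f = 1500/49900 = 0.03006 m
Step 2: TS = 10*log10(a*L^2/(2*lambda)) = 10*log10(0.28*24^2/(2*0.03006)) = 34.29

34.29 dB


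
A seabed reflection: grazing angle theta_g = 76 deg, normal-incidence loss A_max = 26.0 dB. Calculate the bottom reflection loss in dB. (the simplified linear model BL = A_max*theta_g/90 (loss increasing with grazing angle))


BL = A_max * theta_g / 90 = 26.0 * 76 / 90 = 21.96

21.96 dB


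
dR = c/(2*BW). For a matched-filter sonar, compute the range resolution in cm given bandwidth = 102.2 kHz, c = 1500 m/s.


dR = c/(2*BW) = 1500 / (2 * 102.2e3) = 0.0073 m = 0.73 cm

0.73 cm


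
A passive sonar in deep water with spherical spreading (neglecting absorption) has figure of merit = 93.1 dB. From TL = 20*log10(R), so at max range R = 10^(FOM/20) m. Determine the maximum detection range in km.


At max range FOM = TL, so 20*log10(R) = 93.1
R = 10^(93.1/20) = 45185.59 m = 45.19 km

45.19 km


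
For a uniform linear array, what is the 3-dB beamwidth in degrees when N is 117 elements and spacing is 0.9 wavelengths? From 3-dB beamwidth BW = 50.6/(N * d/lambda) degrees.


BW = 50.6 / (117 * 0.9) = 50.6 / 105.3 = 0.48

0.48 deg


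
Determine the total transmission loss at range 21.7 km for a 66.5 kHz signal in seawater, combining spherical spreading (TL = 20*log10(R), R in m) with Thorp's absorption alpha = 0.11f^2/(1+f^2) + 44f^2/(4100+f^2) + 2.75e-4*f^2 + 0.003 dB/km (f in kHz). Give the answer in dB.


Step 1 (Thorp): alpha = 0.11*4422.25/(1+4422.25) + 44*4422.25/(4100+4422.25) + 2.75e-4*4422.25 + 0.003 = 24.161 dB/km
Step 2: TL_spread = 20*log10(21700) = 86.73 dB
Step 3: TL_abs = alpha*R = 24.161 * 21.7 = 524.29 dB
Step 4: TL_total = 86.73 + 524.29 = 611.02

611.02 dB


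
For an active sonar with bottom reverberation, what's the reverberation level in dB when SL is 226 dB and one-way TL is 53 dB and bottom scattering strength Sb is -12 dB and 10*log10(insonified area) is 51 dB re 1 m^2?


RL = SL - 2*TL + Sb + 10*log10(A) = 226 - 2*53 + (-12) + 51 = 159

159 dB


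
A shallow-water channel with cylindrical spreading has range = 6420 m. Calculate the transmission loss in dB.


TL = 10*log10(6420) = 38.08

38.08 dB


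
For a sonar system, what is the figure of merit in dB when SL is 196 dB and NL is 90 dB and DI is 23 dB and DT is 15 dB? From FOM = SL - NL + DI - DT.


FOM = SL - NL + DI - DT = 196 - 90 + 23 - 15 = 114

114 dB


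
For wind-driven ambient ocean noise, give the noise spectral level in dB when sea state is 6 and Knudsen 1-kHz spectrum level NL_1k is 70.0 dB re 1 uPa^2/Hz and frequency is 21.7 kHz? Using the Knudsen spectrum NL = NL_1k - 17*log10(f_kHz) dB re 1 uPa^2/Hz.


NL = NL_1k - 17*log10(f_kHz) = 70.0 - 17*log10(21.7) = 70.0 - (22.72) = 47.28

47.28 dB


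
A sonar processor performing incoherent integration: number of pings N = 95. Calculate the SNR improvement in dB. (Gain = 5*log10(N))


Gain = 5*log10(95) = 9.89

9.89 dB


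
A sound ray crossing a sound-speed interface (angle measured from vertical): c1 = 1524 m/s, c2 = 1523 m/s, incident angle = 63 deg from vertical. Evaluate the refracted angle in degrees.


sin(theta2) = (c2/c1)*sin(theta1) = (1523/1524)*sin(63 deg) = 0.89042
theta2 = arcsin(0.89042) = 62.93

62.93 deg


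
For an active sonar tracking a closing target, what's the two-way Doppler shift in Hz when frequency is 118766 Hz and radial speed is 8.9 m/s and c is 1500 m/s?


fd = 2*f*v/c = 2 * 118766 * 8.9 / 1500 = 1409.36

1409.36 Hz


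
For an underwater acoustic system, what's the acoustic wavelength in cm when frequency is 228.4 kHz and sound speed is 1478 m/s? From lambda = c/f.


lambda = c/f = 1478 / 228400 = 0.0065 m = 0.65 cm

0.65 cm


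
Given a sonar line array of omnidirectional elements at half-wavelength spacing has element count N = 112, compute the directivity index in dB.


DI = 10*log10(112) = 20.49

20.49 dB


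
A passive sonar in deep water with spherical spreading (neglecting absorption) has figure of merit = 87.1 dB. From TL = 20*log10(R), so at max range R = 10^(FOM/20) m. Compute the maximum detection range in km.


At max range FOM = TL, so 20*log10(R) = 87.1
R = 10^(87.1/20) = 22646.44 m = 22.65 km

22.65 km


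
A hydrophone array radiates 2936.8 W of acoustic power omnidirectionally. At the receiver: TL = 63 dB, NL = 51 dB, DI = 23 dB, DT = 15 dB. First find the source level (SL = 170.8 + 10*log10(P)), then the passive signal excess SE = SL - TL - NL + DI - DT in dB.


Step 1: SL = 170.8 + 10*log10(2936.8) = 205.48 dB
Step 2: SE = SL - TL - NL + DI - DT = 205.48 - 63 - 51 + 23 - 15 = 99.48

99.48 dB


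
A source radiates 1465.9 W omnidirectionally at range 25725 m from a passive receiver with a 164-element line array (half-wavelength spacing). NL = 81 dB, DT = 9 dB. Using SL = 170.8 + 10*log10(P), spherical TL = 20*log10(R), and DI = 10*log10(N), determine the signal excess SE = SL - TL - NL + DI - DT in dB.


46.4 dB


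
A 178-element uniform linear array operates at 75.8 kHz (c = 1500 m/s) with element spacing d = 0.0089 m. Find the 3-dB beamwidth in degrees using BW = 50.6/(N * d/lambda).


0.63 deg


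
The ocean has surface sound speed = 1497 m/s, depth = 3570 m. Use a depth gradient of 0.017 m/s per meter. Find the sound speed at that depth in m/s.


c = 1497 + 0.017 * 3570 = 1557.69

1557.69 m/s


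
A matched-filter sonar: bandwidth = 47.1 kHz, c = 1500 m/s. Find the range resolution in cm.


1.59 cm


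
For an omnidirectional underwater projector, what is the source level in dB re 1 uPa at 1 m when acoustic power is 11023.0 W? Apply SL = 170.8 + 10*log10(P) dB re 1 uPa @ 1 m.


211.22 dB


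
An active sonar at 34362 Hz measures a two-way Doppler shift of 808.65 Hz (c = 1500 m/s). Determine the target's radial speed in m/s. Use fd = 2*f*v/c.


From fd = 2*f*v/c, v = c*fd/(2*f) = 1500 * 808.65 / (2*34362) = 17.65

17.65 m/s


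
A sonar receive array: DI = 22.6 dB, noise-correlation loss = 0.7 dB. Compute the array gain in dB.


AG = DI - L_corr = 22.6 - 0.7 = 21.9

21.9 dB


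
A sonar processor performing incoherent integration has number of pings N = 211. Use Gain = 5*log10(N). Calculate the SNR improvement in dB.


Gain = 5*log10(211) = 11.62

11.62 dB


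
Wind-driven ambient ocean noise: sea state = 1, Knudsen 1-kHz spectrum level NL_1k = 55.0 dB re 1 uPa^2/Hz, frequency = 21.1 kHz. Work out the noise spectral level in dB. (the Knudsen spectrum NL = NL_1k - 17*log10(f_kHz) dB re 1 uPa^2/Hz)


NL = NL_1k - 17*log10(f_kHz) = 55.0 - 17*log10(21.1) = 55.0 - (22.51) = 32.49

32.49 dB


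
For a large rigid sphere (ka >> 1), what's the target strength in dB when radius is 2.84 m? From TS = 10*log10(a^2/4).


3.05 dB


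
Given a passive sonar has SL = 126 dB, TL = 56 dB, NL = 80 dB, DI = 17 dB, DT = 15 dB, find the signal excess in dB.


-8 dB


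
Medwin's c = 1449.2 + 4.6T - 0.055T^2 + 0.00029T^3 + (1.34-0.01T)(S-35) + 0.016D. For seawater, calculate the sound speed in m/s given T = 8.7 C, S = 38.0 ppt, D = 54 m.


1489.87 m/s


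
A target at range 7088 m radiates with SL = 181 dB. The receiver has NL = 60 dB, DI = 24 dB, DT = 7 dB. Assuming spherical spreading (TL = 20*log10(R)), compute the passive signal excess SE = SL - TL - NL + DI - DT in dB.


Step 1: TL = 20*log10(7088) = 77.01 dB
Step 2: SE = 181 - 77.01 - 60 + 24 - 7 = 60.99

60.99 dB


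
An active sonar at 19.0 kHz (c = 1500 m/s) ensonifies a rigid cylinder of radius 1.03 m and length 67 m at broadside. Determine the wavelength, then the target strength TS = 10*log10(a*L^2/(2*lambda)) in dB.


Step 1: lambda = c/f = 1500/19000 = 0.07895 m
Step 2: TS = 10*log10(a*L^2/(2*lambda)) = 10*log10(1.03*67^2/(2*0.07895)) = 44.67

44.67 dB


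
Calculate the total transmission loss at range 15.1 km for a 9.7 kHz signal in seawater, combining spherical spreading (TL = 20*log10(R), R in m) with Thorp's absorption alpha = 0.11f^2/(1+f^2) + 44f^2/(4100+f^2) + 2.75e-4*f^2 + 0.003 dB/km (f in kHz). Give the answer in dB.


100.56 dB


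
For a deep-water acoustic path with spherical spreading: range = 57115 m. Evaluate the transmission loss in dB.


95.14 dB


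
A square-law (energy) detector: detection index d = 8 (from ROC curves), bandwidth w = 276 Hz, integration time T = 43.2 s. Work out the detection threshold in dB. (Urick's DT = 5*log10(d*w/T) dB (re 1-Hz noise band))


DT = 5*log10(d*w/T) = 5*log10(8 * 276 / 43.2) = 5*log10(51.11) = 8.54

8.54 dB


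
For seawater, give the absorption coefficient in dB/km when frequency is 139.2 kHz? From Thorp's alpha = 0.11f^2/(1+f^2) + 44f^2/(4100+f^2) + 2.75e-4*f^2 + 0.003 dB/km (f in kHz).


f^2 = 19376.64
alpha = 0.11*19376.64/(1+19376.64) + 44*19376.64/(4100+19376.64) + 2.75e-4*19376.64 + 0.003 = 41.757

41.757 dB/km


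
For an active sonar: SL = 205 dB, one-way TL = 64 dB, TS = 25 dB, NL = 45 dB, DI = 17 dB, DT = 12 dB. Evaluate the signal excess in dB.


SE = SL - 2*TL + TS - NL + DI - DT = 205 - 2*64 + (25) - 45 + 17 - 12 = 62

62 dB


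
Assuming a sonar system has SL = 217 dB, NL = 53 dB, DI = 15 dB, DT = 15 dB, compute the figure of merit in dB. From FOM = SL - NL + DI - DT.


FOM = SL - NL + DI - DT = 217 - 53 + 15 - 15 = 164

164 dB


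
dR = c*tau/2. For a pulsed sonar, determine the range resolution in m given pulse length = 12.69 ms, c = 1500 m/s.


dR = c*tau/2 = 1500 * 12.69e-3 / 2 = 9.5175

9.5175 m


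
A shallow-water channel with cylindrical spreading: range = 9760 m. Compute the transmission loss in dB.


39.89 dB


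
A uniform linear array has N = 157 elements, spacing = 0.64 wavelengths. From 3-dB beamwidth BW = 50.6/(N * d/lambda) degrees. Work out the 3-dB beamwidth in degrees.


BW = 50.6 / (157 * 0.64) = 50.6 / 100.48 = 0.5

0.5 deg


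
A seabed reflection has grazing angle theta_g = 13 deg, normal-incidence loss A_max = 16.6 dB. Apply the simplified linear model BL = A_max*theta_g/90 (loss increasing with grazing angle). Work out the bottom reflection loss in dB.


BL = A_max * theta_g / 90 = 16.6 * 13 / 90 = 2.4

2.4 dB


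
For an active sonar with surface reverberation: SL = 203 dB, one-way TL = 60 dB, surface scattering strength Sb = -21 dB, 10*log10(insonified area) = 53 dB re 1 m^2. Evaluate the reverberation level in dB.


RL = SL - 2*TL + Sb + 10*log10(A) = 203 - 2*60 + (-21) + 53 = 115

115 dB


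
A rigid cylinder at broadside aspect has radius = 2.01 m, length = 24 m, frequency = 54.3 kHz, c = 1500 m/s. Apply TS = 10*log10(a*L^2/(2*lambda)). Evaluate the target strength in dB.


43.21 dB


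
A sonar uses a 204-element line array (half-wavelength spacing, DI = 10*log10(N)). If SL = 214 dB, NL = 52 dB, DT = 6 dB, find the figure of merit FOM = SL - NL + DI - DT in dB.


Step 1: DI = 10*log10(204) = 23.1 dB
Step 2: FOM = SL - NL + DI - DT = 214 - 52 + 23.1 - 6 = 179.1

179.1 dB


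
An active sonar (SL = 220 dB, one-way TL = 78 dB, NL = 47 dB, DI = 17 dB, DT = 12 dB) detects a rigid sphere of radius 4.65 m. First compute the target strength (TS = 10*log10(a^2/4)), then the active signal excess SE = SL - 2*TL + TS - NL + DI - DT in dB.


Step 1: TS = 10*log10(4.65^2/4) = 7.33 dB
Step 2: SE = SL - 2*TL + TS - NL + DI - DT = 220 - 2*78 + (7.33) - 47 + 17 - 12 = 29.33

29.33 dB


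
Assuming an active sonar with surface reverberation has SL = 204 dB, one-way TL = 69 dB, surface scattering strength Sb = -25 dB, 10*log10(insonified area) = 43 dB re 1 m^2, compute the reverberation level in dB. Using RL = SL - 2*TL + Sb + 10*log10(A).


RL = SL - 2*TL + Sb + 10*log10(A) = 204 - 2*69 + (-25) + 43 = 84

84 dB


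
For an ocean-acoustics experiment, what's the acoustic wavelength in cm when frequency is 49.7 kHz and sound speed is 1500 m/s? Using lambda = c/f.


3.02 cm


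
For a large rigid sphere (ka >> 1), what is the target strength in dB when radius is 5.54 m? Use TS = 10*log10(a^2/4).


8.85 dB


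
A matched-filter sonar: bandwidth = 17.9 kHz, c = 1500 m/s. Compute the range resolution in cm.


4.19 cm


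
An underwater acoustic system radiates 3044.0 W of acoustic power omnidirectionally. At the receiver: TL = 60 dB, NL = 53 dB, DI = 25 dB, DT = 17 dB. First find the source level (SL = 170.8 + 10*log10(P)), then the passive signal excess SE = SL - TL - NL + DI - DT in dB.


Step 1: SL = 170.8 + 10*log10(3044.0) = 205.63 dB
Step 2: SE = SL - TL - NL + DI - DT = 205.63 - 60 - 53 + 25 - 17 = 100.63

100.63 dB


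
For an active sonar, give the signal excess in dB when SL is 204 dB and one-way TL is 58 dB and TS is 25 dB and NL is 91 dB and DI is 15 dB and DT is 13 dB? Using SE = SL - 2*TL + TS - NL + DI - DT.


24 dB


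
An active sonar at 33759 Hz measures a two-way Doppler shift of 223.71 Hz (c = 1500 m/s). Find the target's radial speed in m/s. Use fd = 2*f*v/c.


4.97 m/s


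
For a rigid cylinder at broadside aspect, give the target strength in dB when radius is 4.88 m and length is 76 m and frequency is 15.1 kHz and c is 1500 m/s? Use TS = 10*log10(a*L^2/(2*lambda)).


lambda = 1500/15100 = 0.09934 m
TS = 10*log10(4.88*76^2/(2*0.09934)) = 51.52

51.52 dB


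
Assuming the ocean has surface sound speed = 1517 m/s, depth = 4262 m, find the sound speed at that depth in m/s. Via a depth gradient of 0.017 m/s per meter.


c = 1517 + 0.017 * 4262 = 1589.454

1589.454 m/s


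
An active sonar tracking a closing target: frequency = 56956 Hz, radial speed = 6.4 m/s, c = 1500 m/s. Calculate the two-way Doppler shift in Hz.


fd = 2*f*v/c = 2 * 56956 * 6.4 / 1500 = 486.02

486.02 Hz


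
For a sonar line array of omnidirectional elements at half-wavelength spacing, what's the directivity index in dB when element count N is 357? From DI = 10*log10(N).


DI = 10*log10(357) = 25.53

25.53 dB


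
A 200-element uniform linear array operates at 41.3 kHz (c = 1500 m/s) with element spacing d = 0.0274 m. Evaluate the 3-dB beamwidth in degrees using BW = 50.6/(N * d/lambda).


Step 1: lambda = 1500/41300 = 0.03632 m
Step 2: d/lambda = 0.0274/0.03632 = 0.7544
Step 3: BW = 50.6/(N * d/lambda) = 50.6/(200 * 0.7544) = 0.34

0.34 deg


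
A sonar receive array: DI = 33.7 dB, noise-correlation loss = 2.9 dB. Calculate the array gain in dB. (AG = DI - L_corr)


AG = DI - L_corr = 33.7 - 2.9 = 30.8

30.8 dB


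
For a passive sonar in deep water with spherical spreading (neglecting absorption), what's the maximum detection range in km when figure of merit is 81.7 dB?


At max range FOM = TL, so 20*log10(R) = 81.7
R = 10^(81.7/20) = 12161.86 m = 12.16 km

12.16 km


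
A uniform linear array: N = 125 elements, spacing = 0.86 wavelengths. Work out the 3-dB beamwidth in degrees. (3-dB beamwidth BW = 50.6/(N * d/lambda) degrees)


BW = 50.6 / (125 * 0.86) = 50.6 / 107.5 = 0.47

0.47 deg


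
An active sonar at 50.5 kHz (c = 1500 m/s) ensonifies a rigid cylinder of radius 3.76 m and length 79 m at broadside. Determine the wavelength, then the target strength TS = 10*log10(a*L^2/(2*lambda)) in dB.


Step 1: lambda = c/f = 1500/50500 = 0.0297 m
Step 2: TS = 10*log10(a*L^2/(2*lambda)) = 10*log10(3.76*79^2/(2*0.0297)) = 55.97

55.97 dB


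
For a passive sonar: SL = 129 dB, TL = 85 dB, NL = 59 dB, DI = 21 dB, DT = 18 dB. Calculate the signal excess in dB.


SE = SL - TL - NL + DI - DT = 129 - 85 - 59 + 21 - 18 = -12

-12 dB


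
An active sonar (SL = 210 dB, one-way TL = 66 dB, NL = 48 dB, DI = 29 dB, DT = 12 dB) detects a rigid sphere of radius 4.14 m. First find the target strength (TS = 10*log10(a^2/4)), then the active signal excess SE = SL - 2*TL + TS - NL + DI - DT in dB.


Step 1: TS = 10*log10(4.14^2/4) = 6.32 dB
Step 2: SE = SL - 2*TL + TS - NL + DI - DT = 210 - 2*66 + (6.32) - 48 + 29 - 12 = 53.32

53.32 dB


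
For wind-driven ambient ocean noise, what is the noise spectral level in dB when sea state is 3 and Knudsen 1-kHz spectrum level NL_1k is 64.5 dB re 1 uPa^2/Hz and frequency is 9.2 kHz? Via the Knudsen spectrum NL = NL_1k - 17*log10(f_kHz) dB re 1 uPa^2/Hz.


NL = NL_1k - 17*log10(f_kHz) = 64.5 - 17*log10(9.2) = 64.5 - (16.38) = 48.12

48.12 dB


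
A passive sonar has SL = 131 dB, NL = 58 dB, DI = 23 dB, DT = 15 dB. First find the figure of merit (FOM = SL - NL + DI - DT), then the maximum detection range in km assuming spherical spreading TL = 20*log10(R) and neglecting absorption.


Step 1: FOM = SL - NL + DI - DT = 131 - 58 + 23 - 15 = 81 dB
Step 2: at max range FOM = TL = 20*log10(R), so R = 10^(81/20) = 11220.18 m = 11.22 km

11.22 km


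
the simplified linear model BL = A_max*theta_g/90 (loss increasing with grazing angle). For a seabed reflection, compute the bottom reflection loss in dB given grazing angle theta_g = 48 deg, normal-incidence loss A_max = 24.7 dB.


BL = A_max * theta_g / 90 = 24.7 * 48 / 90 = 13.17

13.17 dB


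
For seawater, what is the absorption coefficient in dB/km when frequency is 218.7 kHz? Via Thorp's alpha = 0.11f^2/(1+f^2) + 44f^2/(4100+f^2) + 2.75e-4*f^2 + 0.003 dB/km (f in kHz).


f^2 = 47829.69
alpha = 0.11*47829.69/(1+47829.69) + 44*47829.69/(4100+47829.69) + 2.75e-4*47829.69 + 0.003 = 53.792

53.792 dB/km


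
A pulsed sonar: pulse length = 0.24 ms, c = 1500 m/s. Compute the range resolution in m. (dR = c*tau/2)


0.18 m


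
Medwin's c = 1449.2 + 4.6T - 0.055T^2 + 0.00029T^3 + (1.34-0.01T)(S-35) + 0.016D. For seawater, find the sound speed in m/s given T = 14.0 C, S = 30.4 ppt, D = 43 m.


1498.78 m/s


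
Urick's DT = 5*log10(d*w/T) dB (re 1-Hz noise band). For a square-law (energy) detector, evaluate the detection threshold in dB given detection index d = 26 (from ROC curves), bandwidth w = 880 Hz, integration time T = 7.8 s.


DT = 5*log10(d*w/T) = 5*log10(26 * 880 / 7.8) = 5*log10(2933.33) = 17.34

17.34 dB


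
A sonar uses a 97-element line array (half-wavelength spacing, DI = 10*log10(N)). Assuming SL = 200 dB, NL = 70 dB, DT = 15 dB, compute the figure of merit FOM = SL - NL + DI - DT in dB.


Step 1: DI = 10*log10(97) = 19.87 dB
Step 2: FOM = SL - NL + DI - DT = 200 - 70 + 19.87 - 15 = 134.87

134.87 dB


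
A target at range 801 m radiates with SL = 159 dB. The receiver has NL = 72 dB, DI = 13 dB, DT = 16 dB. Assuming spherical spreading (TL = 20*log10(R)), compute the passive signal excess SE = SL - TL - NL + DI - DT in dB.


Step 1: TL = 20*log10(801) = 58.07 dB
Step 2: SE = 159 - 58.07 - 72 + 13 - 16 = 25.93

25.93 dB


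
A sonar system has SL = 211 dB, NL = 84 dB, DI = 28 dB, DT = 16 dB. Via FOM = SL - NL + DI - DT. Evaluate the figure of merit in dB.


FOM = SL - NL + DI - DT = 211 - 84 + 28 - 16 = 139

139 dB


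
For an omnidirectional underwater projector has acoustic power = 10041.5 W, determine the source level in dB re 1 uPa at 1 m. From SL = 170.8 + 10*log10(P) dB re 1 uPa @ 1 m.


SL = 170.8 + 10*log10(10041.5) = 170.8 + 40.02 = 210.82

210.82 dB


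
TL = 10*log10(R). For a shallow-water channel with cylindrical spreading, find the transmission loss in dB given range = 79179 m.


TL = 10*log10(79179) = 48.99

48.99 dB


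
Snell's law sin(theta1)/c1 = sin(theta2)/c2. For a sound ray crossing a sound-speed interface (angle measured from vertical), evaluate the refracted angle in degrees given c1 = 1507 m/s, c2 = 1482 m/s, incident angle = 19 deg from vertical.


18.67 deg


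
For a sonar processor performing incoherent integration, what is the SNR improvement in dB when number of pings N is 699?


Gain = 5*log10(699) = 14.22

14.22 dB


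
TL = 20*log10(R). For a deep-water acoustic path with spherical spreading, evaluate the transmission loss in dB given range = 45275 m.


TL = 20*log10(45275) = 93.12

93.12 dB


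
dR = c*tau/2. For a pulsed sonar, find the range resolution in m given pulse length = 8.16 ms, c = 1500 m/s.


dR = c*tau/2 = 1500 * 8.16e-3 / 2 = 6.12

6.12 m


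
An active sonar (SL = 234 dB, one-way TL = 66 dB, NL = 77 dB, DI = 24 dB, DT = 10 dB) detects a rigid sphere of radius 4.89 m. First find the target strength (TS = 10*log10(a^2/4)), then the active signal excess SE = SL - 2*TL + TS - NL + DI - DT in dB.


Step 1: TS = 10*log10(4.89^2/4) = 7.77 dB
Step 2: SE = SL - 2*TL + TS - NL + DI - DT = 234 - 2*66 + (7.77) - 77 + 24 - 10 = 46.77

46.77 dB


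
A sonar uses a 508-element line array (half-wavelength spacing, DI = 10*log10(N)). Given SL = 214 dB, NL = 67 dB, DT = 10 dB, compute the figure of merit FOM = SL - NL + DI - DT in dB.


Step 1: DI = 10*log10(508) = 27.06 dB
Step 2: FOM = SL - NL + DI - DT = 214 - 67 + 27.06 - 10 = 164.06

164.06 dB


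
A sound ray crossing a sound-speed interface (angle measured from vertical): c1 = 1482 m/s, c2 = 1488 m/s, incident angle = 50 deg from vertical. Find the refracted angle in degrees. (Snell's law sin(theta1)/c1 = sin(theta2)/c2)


sin(theta2) = (c2/c1)*sin(theta1) = (1488/1482)*sin(50 deg) = 0.76915
theta2 = arcsin(0.76915) = 50.28

50.28 deg


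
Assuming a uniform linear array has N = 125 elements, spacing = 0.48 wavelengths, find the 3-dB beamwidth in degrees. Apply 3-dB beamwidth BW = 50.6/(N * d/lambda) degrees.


BW = 50.6 / (125 * 0.48) = 50.6 / 60.0 = 0.84

0.84 deg


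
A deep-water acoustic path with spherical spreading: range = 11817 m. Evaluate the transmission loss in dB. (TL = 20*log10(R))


81.45 dB


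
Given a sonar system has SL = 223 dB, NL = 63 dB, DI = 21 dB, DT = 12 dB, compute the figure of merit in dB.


169 dB


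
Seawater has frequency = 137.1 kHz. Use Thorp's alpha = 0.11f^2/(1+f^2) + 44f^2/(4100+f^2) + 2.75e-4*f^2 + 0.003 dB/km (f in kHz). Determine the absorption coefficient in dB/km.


41.403 dB/km


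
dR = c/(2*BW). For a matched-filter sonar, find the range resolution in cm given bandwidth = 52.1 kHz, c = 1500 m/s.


dR = c/(2*BW) = 1500 / (2 * 52.1e3) = 0.0144 m = 1.44 cm

1.44 cm


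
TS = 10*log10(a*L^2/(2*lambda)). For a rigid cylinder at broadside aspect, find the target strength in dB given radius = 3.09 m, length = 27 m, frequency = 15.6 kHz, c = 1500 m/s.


40.69 dB


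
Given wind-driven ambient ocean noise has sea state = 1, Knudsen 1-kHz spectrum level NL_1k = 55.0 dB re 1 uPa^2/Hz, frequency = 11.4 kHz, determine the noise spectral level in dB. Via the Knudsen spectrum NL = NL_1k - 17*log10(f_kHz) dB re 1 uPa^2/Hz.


NL = NL_1k - 17*log10(f_kHz) = 55.0 - 17*log10(11.4) = 55.0 - (17.97) = 37.03

37.03 dB


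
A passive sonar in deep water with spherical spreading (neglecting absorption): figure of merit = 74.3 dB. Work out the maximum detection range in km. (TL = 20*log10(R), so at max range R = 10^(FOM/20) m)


At max range FOM = TL, so 20*log10(R) = 74.3
R = 10^(74.3/20) = 5188.0 m = 5.19 km

5.19 km


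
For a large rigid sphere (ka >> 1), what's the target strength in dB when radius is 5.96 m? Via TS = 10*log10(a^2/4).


TS = 10*log10(5.96^2 / 4) = 10*log10(8.8804) = 9.48

9.48 dB


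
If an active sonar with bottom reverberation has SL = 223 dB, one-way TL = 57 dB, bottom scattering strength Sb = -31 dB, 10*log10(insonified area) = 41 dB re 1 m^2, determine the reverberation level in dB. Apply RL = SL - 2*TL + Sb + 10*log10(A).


RL = SL - 2*TL + Sb + 10*log10(A) = 223 - 2*57 + (-31) + 41 = 119

119 dB


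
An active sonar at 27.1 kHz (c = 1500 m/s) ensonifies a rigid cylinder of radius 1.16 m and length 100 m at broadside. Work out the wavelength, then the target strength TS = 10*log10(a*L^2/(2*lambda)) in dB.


Step 1: lambda = c/f = 1500/27100 = 0.05535 m
Step 2: TS = 10*log10(a*L^2/(2*lambda)) = 10*log10(1.16*100^2/(2*0.05535)) = 50.2

50.2 dB


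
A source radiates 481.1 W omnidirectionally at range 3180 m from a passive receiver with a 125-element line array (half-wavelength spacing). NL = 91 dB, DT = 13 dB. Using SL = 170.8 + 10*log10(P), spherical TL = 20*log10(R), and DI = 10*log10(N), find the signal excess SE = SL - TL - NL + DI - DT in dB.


Step 1: SL = 170.8 + 10*log10(481.1) = 197.62 dB
Step 2: TL = 20*log10(3180) = 70.05 dB
Step 3: DI = 10*log10(125) = 20.97 dB
Step 4: SE = SL - TL - NL + DI - DT = 197.62 - 70.05 - 91 + 20.97 - 13 = 44.54

44.54 dB


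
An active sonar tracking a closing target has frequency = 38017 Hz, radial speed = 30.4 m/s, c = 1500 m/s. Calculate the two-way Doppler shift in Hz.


fd = 2*f*v/c = 2 * 38017 * 30.4 / 1500 = 1540.96

1540.96 Hz


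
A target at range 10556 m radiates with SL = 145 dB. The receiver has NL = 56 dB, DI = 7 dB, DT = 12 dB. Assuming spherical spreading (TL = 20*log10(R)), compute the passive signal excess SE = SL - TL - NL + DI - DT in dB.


3.53 dB


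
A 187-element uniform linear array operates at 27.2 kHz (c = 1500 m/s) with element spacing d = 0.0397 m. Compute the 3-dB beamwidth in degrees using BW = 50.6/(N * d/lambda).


Step 1: lambda = 1500/27200 = 0.05515 m
Step 2: d/lambda = 0.0397/0.05515 = 0.7199
Step 3: BW = 50.6/(N * d/lambda) = 50.6/(187 * 0.7199) = 0.38

0.38 deg


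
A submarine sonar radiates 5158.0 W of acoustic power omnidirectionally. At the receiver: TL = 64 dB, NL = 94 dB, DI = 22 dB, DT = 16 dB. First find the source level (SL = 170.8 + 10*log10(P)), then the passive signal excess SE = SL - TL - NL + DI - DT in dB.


Step 1: SL = 170.8 + 10*log10(5158.0) = 207.92 dB
Step 2: SE = SL - TL - NL + DI - DT = 207.92 - 64 - 94 + 22 - 16 = 55.92

55.92 dB


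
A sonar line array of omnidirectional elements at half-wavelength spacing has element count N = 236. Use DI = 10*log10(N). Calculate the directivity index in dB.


DI = 10*log10(236) = 23.73

23.73 dB


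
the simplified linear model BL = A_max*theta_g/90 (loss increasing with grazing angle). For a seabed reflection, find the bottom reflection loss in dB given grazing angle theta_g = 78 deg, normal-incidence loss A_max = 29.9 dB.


25.91 dB


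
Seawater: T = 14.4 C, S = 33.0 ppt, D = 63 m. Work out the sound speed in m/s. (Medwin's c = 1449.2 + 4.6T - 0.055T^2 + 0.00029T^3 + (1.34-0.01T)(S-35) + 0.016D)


c = 1449.2 + 4.6*14.4 - 0.055*14.4^2 + 0.00029*14.4^3 + (1.34 - 0.01*14.4)*(33.0 - 35) + 0.016*63 = 1503.52

1503.52 m/s


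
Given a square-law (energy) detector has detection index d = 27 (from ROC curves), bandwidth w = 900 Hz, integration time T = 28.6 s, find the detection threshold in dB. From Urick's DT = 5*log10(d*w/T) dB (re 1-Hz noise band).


DT = 5*log10(d*w/T) = 5*log10(27 * 900 / 28.6) = 5*log10(849.65) = 14.65

14.65 dB


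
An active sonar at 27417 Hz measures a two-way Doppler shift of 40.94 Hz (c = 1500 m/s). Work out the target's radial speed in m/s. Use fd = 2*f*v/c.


From fd = 2*f*v/c, v = c*fd/(2*f) = 1500 * 40.94 / (2*27417) = 1.12

1.12 m/s


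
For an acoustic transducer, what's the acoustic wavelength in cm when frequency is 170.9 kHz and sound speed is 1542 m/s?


lambda = c/f = 1542 / 170900 = 0.009 m = 0.9 cm

0.9 cm


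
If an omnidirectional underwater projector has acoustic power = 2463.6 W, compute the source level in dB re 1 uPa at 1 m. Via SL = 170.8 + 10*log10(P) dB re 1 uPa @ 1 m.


SL = 170.8 + 10*log10(2463.6) = 170.8 + 33.92 = 204.72

204.72 dB


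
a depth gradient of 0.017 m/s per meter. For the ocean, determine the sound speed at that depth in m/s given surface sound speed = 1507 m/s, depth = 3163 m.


c = 1507 + 0.017 * 3163 = 1560.771

1560.771 m/s


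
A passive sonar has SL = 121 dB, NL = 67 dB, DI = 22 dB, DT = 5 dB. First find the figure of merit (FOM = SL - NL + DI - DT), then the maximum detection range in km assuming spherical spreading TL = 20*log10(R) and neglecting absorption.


Step 1: FOM = SL - NL + DI - DT = 121 - 67 + 22 - 5 = 71 dB
Step 2: at max range FOM = TL = 20*log10(R), so R = 10^(71/20) = 3548.13 m = 3.55 km

3.55 km


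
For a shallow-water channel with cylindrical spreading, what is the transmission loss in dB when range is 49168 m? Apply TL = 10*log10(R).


46.92 dB


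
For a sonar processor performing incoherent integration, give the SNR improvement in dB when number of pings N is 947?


Gain = 5*log10(947) = 14.88

14.88 dB


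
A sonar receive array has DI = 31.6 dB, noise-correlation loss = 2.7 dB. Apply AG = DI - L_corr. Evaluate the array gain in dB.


AG = DI - L_corr = 31.6 - 2.7 = 28.9

28.9 dB


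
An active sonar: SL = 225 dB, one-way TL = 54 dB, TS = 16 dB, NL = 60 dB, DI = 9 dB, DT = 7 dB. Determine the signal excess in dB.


75 dB


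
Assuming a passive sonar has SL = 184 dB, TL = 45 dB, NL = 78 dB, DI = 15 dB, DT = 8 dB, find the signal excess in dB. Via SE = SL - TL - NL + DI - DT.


SE = SL - TL - NL + DI - DT = 184 - 45 - 78 + 15 - 8 = 68

68 dB


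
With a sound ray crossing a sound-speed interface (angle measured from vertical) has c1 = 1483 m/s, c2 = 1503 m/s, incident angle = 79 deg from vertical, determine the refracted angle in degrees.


sin(theta2) = (c2/c1)*sin(theta1) = (1503/1483)*sin(79 deg) = 0.99487
theta2 = arcsin(0.99487) = 84.19

84.19 deg
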